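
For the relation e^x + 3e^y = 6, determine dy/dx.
Take d/dx of both sides. Since y is implicitly a function of x, the chain rule attaches a y' = dy/dx factor whenever we differentiate through y.

Set F(x, y) = (left side) − (right side), so the curve is F = 0. Differentiating each term of F:
  d/dx[e^(x)] = e^(x)
  d/dx[3e^(y)] = 3·y'·e^(y)
  d/dx[-6] = 0

Collecting, the y'-free part is the partial derivative in x and the y' coefficient is the partial derivative in y:
  ∂F/∂x = e^(x)
  ∂F/∂y = 3e^(y)

so d/dx[F(x, y(x))] = ∂F/∂x + (∂F/∂y)·y' = 0. Rearranging,
  dy/dx = -(∂F/∂x)/(∂F/∂y) = -(e^(x))/(3e^(y)) = -e^(x - y)/3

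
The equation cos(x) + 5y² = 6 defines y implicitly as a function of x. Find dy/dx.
Differentiate the relation implicitly: treat y = y(x) and apply the chain rule, so every y-derivative picks up a y' = dy/dx factor.

With everything moved to the left-hand side, differentiate term by term:
  d/dx[5y^2] = 10y·y'
  d/dx[cos(x)] = -sin(x)
  d/dx[-6] = 0

Separating the contributions that come from x directly and those that come through y:
  without y':      -sin(x)
  multiplying y':  10y

so (-sin(x)) + (10y)·y' = 0, and therefore
  dy/dx = -(-sin(x))/(10y) = sin(x)/(10y)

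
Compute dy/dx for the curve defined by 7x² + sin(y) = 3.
Differentiate the relation implicitly: treat y = y(x) and apply the chain rule, so every y-derivative picks up a y' = dy/dx factor.

With everything moved to the left-hand side, differentiate term by term:
  d/dx[7x^2] = 14x
  d/dx[sin(y)] = y'·cos(y)
  d/dx[-3] = 0

Separating the contributions that come from x directly and those that come through y:
  without y':      14x
  multiplying y':  cos(y)

so (14x) + (cos(y))·y' = 0, and therefore
  dy/dx = -(14x)/(cos(y)) = -14x/cos(y)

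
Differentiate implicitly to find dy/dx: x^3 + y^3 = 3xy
Differentiate the relation implicitly: treat y = y(x) and apply the chain rule, so every y-derivative picks up a y' = dy/dx factor.

With everything moved to the left-hand side, differentiate term by term:
  d/dx[x^3] = 3x^2
  d/dx[-3xy] = -3x·y' - 3y
  d/dx[y^3] = 3y^2·y'

Separating the contributions that come from x directly and those that come through y:
  without y':      3x^2 - 3y
  multiplying y':  -3x + 3y^2

so (3x^2 - 3y) + (-3x + 3y^2)·y' = 0, and therefore
  dy/dx = -(3x^2 - 3y)/(-3x + 3y^2) = (x^2 - y)/(x - y^2)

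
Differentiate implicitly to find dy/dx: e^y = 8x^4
Take d/dx of both sides. Since y is implicitly a function of x, the chain rule attaches a y' = dy/dx factor whenever we differentiate through y.

Set F(x, y) = (left side) − (right side), so the curve is F = 0. Differentiating each term of F:
  d/dx[-8x^4] = -32x^3
  d/dx[e^(y)] = y'·e^(y)

Collecting, the y'-free part is the partial derivative in x and the y' coefficient is the partial derivative in y:
  ∂F/∂x = -32x^3
  ∂F/∂y = e^(y)

so d/dx[F(x, y(x))] = ∂F/∂x + (∂F/∂y)·y' = 0. Rearranging,
  dy/dx = -(∂F/∂x)/(∂F/∂y) = -(-32x^3)/(e^(y)) = 32x^3e^(-y)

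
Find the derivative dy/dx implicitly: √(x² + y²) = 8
Apply d/dx to both sides, remembering that y depends on x. Each occurrence of y therefore brings in a y' = dy/dx via the chain rule.

With F(x, y) equal to the left-hand side minus the right, differentiate F term by term:
  d/dx[√(x^2 + y^2)] = (x + y·y')/√(x^2 + y^2)
  d/dx[-8] = 0
Adding these up, d/dx[F] = 0 becomes
  (x/√(x^2 + y^2)) + (y/√(x^2 + y^2))·y' = 0,
so isolating y',
  dy/dx = -(x/√(x^2 + y^2))/(y/√(x^2 + y^2)) = -x/y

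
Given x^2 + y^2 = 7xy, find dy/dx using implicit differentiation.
Differentiate the relation implicitly: treat y = y(x) and apply the chain rule, so every y-derivative picks up a y' = dy/dx factor.

With everything moved to the left-hand side, differentiate term by term:
  d/dx[x^2] = 2x
  d/dx[-7xy] = -7x·y' - 7y
  d/dx[y^2] = 2y·y'

Separating the contributions that come from x directly and those that come through y:
  without y':      2x - 7y
  multiplying y':  -7x + 2y

so (2x - 7y) + (-7x + 2y)·y' = 0, and therefore
  dy/dx = -(2x - 7y)/(-7x + 2y) = (2x - 7y)/(7x - 2y)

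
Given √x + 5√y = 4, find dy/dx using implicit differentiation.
Differentiate the relation implicitly: treat y = y(x) and apply the chain rule, so every y-derivative picks up a y' = dy/dx factor.

With everything moved to the left-hand side, differentiate term by term:
  d/dx[√(x)] = 1/(2√(x))
  d/dx[5√(y)] = 5·y'/(2√(y))
  d/dx[-4] = 0

Separating the contributions that come from x directly and those that come through y:
  without y':      1/(2√(x))
  multiplying y':  5/(2√(y))

so (1/(2√(x))) + (5/(2√(y)))·y' = 0, and therefore
  dy/dx = -(1/(2√(x)))/(5/(2√(y))) = -√(y)/(5√(x))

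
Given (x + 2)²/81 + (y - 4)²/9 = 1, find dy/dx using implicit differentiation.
Apply d/dx to both sides, remembering that y depends on x. Each occurrence of y therefore brings in a y' = dy/dx via the chain rule.

With F(x, y) equal to the left-hand side minus the right, differentiate F term by term:
  d/dx[(x + 2)^2/81] = 2x/81 + 4/81
  d/dx[(y - 4)^2/9] = 2·y'(y - 4)/9
  d/dx[-1] = 0
Adding these up, d/dx[F] = 0 becomes
  (2x/81 + 4/81) + (2y/9 - 8/9)·y' = 0,
so isolating y',
  dy/dx = -(2x/81 + 4/81)/(2y/9 - 8/9)
        = -(2(x + 2)/81)/(2(y - 4)/9) = (-x - 2)/(9(y - 4))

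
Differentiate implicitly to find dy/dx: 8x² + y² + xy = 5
Differentiate the relation implicitly: treat y = y(x) and apply the chain rule, so every y-derivative picks up a y' = dy/dx factor.

With everything moved to the left-hand side, differentiate term by term:
  d/dx[8x^2] = 16x
  d/dx[xy] = x·y' + y
  d/dx[y^2] = 2y·y'
  d/dx[-5] = 0

Separating the contributions that come from x directly and those that come through y:
  without y':      16x + y
  multiplying y':  x + 2y

so (16x + y) + (x + 2y)·y' = 0, and therefore
  dy/dx = -(16x + y)/(x + 2y) = (-16x - y)/(x + 2y)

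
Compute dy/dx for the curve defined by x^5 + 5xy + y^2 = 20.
Apply d/dx to both sides, remembering that y depends on x. Each occurrence of y therefore brings in a y' = dy/dx via the chain rule.

With F(x, y) equal to the left-hand side minus the right, differentiate F term by term:
  d/dx[x^5] = 5x^4
  d/dx[5xy] = 5x·y' + 5y
  d/dx[y^2] = 2y·y'
  d/dx[-20] = 0
Adding these up, d/dx[F] = 0 becomes
  (5x^4 + 5y) + (5x + 2y)·y' = 0,
so isolating y',
  dy/dx = -(5x^4 + 5y)/(5x + 2y) = 5(-x^4 - y)/(5x + 2y)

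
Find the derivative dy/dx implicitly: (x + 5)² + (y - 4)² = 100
Take d/dx of both sides. Since y is implicitly a function of x, the chain rule attaches a y' = dy/dx factor whenever we differentiate through y.

Set F(x, y) = (left side) − (right side), so the curve is F = 0. Differentiating each term of F:
  d/dx[(x + 5)^2] = 2x + 10
  d/dx[(y - 4)^2] = 2·y'(y - 4)
  d/dx[-100] = 0

Collecting, the y'-free part is the partial derivative in x and the y' coefficient is the partial derivative in y:
  ∂F/∂x = 2x + 10
  ∂F/∂y = 2y - 8

so d/dx[F(x, y(x))] = ∂F/∂x + (∂F/∂y)·y' = 0. Rearranging,
  dy/dx = -(∂F/∂x)/(∂F/∂y) = -(2x + 10)/(2y - 8) = (-x - 5)/(y - 4)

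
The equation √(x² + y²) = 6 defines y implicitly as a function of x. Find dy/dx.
Take d/dx of both sides. Since y is implicitly a function of x, the chain rule attaches a y' = dy/dx factor whenever we differentiate through y.

Set F(x, y) = (left side) − (right side), so the curve is F = 0. Differentiating each term of F:
  d/dx[√(x^2 + y^2)] = (x + y·y')/√(x^2 + y^2)
  d/dx[-6] = 0

Collecting, the y'-free part is the partial derivative in x and the y' coefficient is the partial derivative in y:
  ∂F/∂x = x/√(x^2 + y^2)
  ∂F/∂y = y/√(x^2 + y^2)

so d/dx[F(x, y(x))] = ∂F/∂x + (∂F/∂y)·y' = 0. Rearranging,
  dy/dx = -(∂F/∂x)/(∂F/∂y) = -(x/√(x^2 + y^2))/(y/√(x^2 + y^2)) = -x/y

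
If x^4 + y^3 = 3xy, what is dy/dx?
Apply d/dx to both sides, remembering that y depends on x. Each occurrence of y therefore brings in a y' = dy/dx via the chain rule.

With F(x, y) equal to the left-hand side minus the right, differentiate F term by term:
  d/dx[x^4] = 4x^3
  d/dx[-3xy] = -3x·y' - 3y
  d/dx[y^3] = 3y^2·y'
Adding these up, d/dx[F] = 0 becomes
  (4x^3 - 3y) + (-3x + 3y^2)·y' = 0,
so isolating y',
  dy/dx = -(4x^3 - 3y)/(-3x + 3y^2) = (4x^3/3 - y)/(x - y^2)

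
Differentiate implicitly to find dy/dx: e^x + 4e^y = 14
Apply d/dx to both sides, remembering that y depends on x. Each occurrence of y therefore brings in a y' = dy/dx via the chain rule.

With F(x, y) equal to the left-hand side minus the right, differentiate F term by term:
  d/dx[e^(x)] = e^(x)
  d/dx[4e^(y)] = 4·y'·e^(y)
  d/dx[-14] = 0
Adding these up, d/dx[F] = 0 becomes
  (e^(x)) + (4e^(y))·y' = 0,
so isolating y',
  dy/dx = -(e^(x))/(4e^(y)) = -e^(x - y)/4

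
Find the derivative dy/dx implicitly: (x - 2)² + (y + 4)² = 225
Apply d/dx to both sides, remembering that y depends on x. Each occurrence of y therefore brings in a y' = dy/dx via the chain rule.

With F(x, y) equal to the left-hand side minus the right, differentiate F term by term:
  d/dx[(x - 2)^2] = 2x - 4
  d/dx[(y + 4)^2] = 2·y'(y + 4)
  d/dx[-225] = 0
Adding these up, d/dx[F] = 0 becomes
  (2x - 4) + (2y + 8)·y' = 0,
so isolating y',
  dy/dx = -(2x - 4)/(2y + 8) = (2 - x)/(y + 4)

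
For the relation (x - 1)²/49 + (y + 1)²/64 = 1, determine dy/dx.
Take d/dx of both sides. Since y is implicitly a function of x, the chain rule attaches a y' = dy/dx factor whenever we differentiate through y.

Set F(x, y) = (left side) − (right side), so the curve is F = 0. Differentiating each term of F:
  d/dx[(x - 1)^2/49] = 2x/49 - 2/49
  d/dx[(y + 1)^2/64] = y'(y + 1)/32
  d/dx[-1] = 0

Collecting, the y'-free part is the partial derivative in x and the y' coefficient is the partial derivative in y:
  ∂F/∂x = 2x/49 - 2/49
  ∂F/∂y = y/32 + 1/32

so d/dx[F(x, y(x))] = ∂F/∂x + (∂F/∂y)·y' = 0. Rearranging,
  dy/dx = -(∂F/∂x)/(∂F/∂y) = -(2x/49 - 2/49)/(y/32 + 1/32)
        = -(2(x - 1)/49)/((y + 1)/32) = 64(1 - x)/(49(y + 1))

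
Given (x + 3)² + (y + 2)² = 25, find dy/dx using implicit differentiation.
Differentiate both sides with respect to x, treating y as y(x). By the chain rule, any term containing y contributes a factor of y' = dy/dx when we differentiate it.

Move every term to one side and write the relation as F(x, y) = 0. Term by term,
  d/dx[(x + 3)^2] = 2x + 6
  d/dx[(y + 2)^2] = 2·y'(y + 2)
  d/dx[-25] = 0

The pieces without y' make up ∂F/∂x and the coefficient of y' is ∂F/∂y:
  ∂F/∂x = 2x + 6,
  ∂F/∂y = 2y + 4.

Since d/dx[F] = ∂F/∂x + (∂F/∂y)·y' = 0, solve for y':
  (∂F/∂y)·y' = -∂F/∂x
  dy/dx = -(∂F/∂x)/(∂F/∂y) = -(2x + 6)/(2y + 4) = (-x - 3)/(y + 2)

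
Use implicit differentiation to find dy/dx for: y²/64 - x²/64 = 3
Take d/dx of both sides. Since y is implicitly a function of x, the chain rule attaches a y' = dy/dx factor whenever we differentiate through y.

Set F(x, y) = (left side) − (right side), so the curve is F = 0. Differentiating each term of F:
  d/dx[-x^2/64] = -x/32
  d/dx[y^2/64] = y·y'/32
  d/dx[-3] = 0

Collecting, the y'-free part is the partial derivative in x and the y' coefficient is the partial derivative in y:
  ∂F/∂x = -x/32
  ∂F/∂y = y/32

so d/dx[F(x, y(x))] = ∂F/∂x + (∂F/∂y)·y' = 0. Rearranging,
  dy/dx = -(∂F/∂x)/(∂F/∂y) = -(-x/32)/(y/32) = x/y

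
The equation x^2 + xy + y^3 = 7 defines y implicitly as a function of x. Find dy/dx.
Take d/dx of both sides. Since y is implicitly a function of x, the chain rule attaches a y' = dy/dx factor whenever we differentiate through y.

Set F(x, y) = (left side) − (right side), so the curve is F = 0. Differentiating each term of F:
  d/dx[x^2] = 2x
  d/dx[xy] = x·y' + y
  d/dx[y^3] = 3y^2·y'
  d/dx[-7] = 0

Collecting, the y'-free part is the partial derivative in x and the y' coefficient is the partial derivative in y:
  ∂F/∂x = 2x + y
  ∂F/∂y = x + 3y^2

so d/dx[F(x, y(x))] = ∂F/∂x + (∂F/∂y)·y' = 0. Rearranging,
  dy/dx = -(∂F/∂x)/(∂F/∂y) = -(2x + y)/(x + 3y^2) = (-2x - y)/(x + 3y^2)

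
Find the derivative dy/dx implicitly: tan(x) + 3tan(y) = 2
Differentiate both sides with respect to x, treating y as y(x). By the chain rule, any term containing y contributes a factor of y' = dy/dx when we differentiate it.

Move every term to one side and write the relation as F(x, y) = 0. Term by term,
  d/dx[tan(x)] = tan(x)^2 + 1
  d/dx[3tan(y)] = 3·y'(tan(y)^2 + 1)
  d/dx[-2] = 0

The pieces without y' make up ∂F/∂x and the coefficient of y' is ∂F/∂y:
  ∂F/∂x = tan(x)^2 + 1,
  ∂F/∂y = 3tan(y)^2 + 3.

Since d/dx[F] = ∂F/∂x + (∂F/∂y)·y' = 0, solve for y':
  (∂F/∂y)·y' = -∂F/∂x
  dy/dx = -(∂F/∂x)/(∂F/∂y) = -(tan(x)^2 + 1)/(3tan(y)^2 + 3) = -cos(y)^2/(3cos(x)^2)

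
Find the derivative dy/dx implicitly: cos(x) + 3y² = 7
Apply d/dx to both sides, remembering that y depends on x. Each occurrence of y therefore brings in a y' = dy/dx via the chain rule.

With F(x, y) equal to the left-hand side minus the right, differentiate F term by term:
  d/dx[3y^2] = 6y·y'
  d/dx[cos(x)] = -sin(x)
  d/dx[-7] = 0
Adding these up, d/dx[F] = 0 becomes
  (-sin(x)) + (6y)·y' = 0,
so isolating y',
  dy/dx = -(-sin(x))/(6y) = sin(x)/(6y)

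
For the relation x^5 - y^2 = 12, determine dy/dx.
Differentiate the relation implicitly: treat y = y(x) and apply the chain rule, so every y-derivative picks up a y' = dy/dx factor.

With everything moved to the left-hand side, differentiate term by term:
  d/dx[x^5] = 5x^4
  d/dx[-y^2] = -2y·y'
  d/dx[-12] = 0

Separating the contributions that come from x directly and those that come through y:
  without y':      5x^4
  multiplying y':  -2y

so (5x^4) + (-2y)·y' = 0, and therefore
  dy/dx = -(5x^4)/(-2y) = 5x^4/(2y)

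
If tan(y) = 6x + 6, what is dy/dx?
Differentiate both sides with respect to x, treating y as y(x). By the chain rule, any term containing y contributes a factor of y' = dy/dx when we differentiate it.

Move every term to one side and write the relation as F(x, y) = 0. Term by term,
  d/dx[-6x] = -6
  d/dx[tan(y)] = y'(tan(y)^2 + 1)
  d/dx[-6] = 0

The pieces without y' make up ∂F/∂x and the coefficient of y' is ∂F/∂y:
  ∂F/∂x = -6,
  ∂F/∂y = tan(y)^2 + 1.

Since d/dx[F] = ∂F/∂x + (∂F/∂y)·y' = 0, solve for y':
  (∂F/∂y)·y' = -∂F/∂x
  dy/dx = -(∂F/∂x)/(∂F/∂y) = -(-6)/(tan(y)^2 + 1) = 6cos(y)^2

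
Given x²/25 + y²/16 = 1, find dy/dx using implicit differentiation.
Differentiate both sides with respect to x, treating y as y(x). By the chain rule, any term containing y contributes a factor of y' = dy/dx when we differentiate it.

Move every term to one side and write the relation as F(x, y) = 0. Term by term,
  d/dx[x^2/25] = 2x/25
  d/dx[y^2/16] = y·y'/8
  d/dx[-1] = 0

The pieces without y' make up ∂F/∂x and the coefficient of y' is ∂F/∂y:
  ∂F/∂x = 2x/25,
  ∂F/∂y = y/8.

Since d/dx[F] = ∂F/∂x + (∂F/∂y)·y' = 0, solve for y':
  (∂F/∂y)·y' = -∂F/∂x
  dy/dx = -(∂F/∂x)/(∂F/∂y) = -(2x/25)/(y/8) = -16x/(25y)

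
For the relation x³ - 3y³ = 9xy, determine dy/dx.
Take d/dx of both sides. Since y is implicitly a function of x, the chain rule attaches a y' = dy/dx factor whenever we differentiate through y.

Set F(x, y) = (left side) − (right side), so the curve is F = 0. Differentiating each term of F:
  d/dx[x^3] = 3x^2
  d/dx[-9xy] = -9x·y' - 9y
  d/dx[-3y^3] = -9y^2·y'

Collecting, the y'-free part is the partial derivative in x and the y' coefficient is the partial derivative in y:
  ∂F/∂x = 3x^2 - 9y
  ∂F/∂y = -9x - 9y^2

so d/dx[F(x, y(x))] = ∂F/∂x + (∂F/∂y)·y' = 0. Rearranging,
  dy/dx = -(∂F/∂x)/(∂F/∂y) = -(3x^2 - 9y)/(-9x - 9y^2) = (x^2/3 - y)/(x + y^2)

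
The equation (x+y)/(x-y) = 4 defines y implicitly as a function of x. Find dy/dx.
Apply d/dx to both sides, remembering that y depends on x. Each occurrence of y therefore brings in a y' = dy/dx via the chain rule.

With F(x, y) equal to the left-hand side minus the right, differentiate F term by term:
  d/dx[(x + y)/(x - y)] = (y' + 1)/(x - y) + (x + y)(y' - 1)/(x - y)^2
  d/dx[-4] = 0
Adding these up, d/dx[F] = 0 becomes
  (1/(x - y) - (x + y)/(x - y)^2) + (1/(x - y) + (x + y)/(x - y)^2)·y' = 0,
so isolating y',
  dy/dx = -(1/(x - y) - (x + y)/(x - y)^2)/(1/(x - y) + (x + y)/(x - y)^2)
        = -(-2y/(x - y)^2)/(2x/(x - y)^2) = y/x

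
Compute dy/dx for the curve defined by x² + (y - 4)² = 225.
Differentiate the relation implicitly: treat y = y(x) and apply the chain rule, so every y-derivative picks up a y' = dy/dx factor.

With everything moved to the left-hand side, differentiate term by term:
  d/dx[x^2] = 2x
  d/dx[(y - 4)^2] = 2·y'(y - 4)
  d/dx[-225] = 0

Separating the contributions that come from x directly and those that come through y:
  without y':      2x
  multiplying y':  2y - 8

so (2x) + (2y - 8)·y' = 0, and therefore
  dy/dx = -(2x)/(2y - 8) = -x/(y - 4)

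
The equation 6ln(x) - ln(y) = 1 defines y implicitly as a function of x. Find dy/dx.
Differentiate both sides with respect to x, treating y as y(x). By the chain rule, any term containing y contributes a factor of y' = dy/dx when we differentiate it.

Move every term to one side and write the relation as F(x, y) = 0. Term by term,
  d/dx[6ln(x)] = 6/x
  d/dx[-ln(y)] = -y'/y
  d/dx[-1] = 0

The pieces without y' make up ∂F/∂x and the coefficient of y' is ∂F/∂y:
  ∂F/∂x = 6/x,
  ∂F/∂y = -1/y.

Since d/dx[F] = ∂F/∂x + (∂F/∂y)·y' = 0, solve for y':
  (∂F/∂y)·y' = -∂F/∂x
  dy/dx = -(∂F/∂x)/(∂F/∂y) = -(6/x)/(-1/y) = 6y/x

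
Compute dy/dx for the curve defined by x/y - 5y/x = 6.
Differentiate the relation implicitly: treat y = y(x) and apply the chain rule, so every y-derivative picks up a y' = dy/dx factor.

With everything moved to the left-hand side, differentiate term by term:
  d/dx[x/y] = -x·y'/y^2 + 1/y
  d/dx[-5y/x] = -5·y'/x + 5y/x^2
  d/dx[-6] = 0

Separating the contributions that come from x directly and those that come through y:
  without y':      1/y + 5y/x^2
  multiplying y':  -x/y^2 - 5/x

so (1/y + 5y/x^2) + (-x/y^2 - 5/x)·y' = 0, and therefore
  dy/dx = -(1/y + 5y/x^2)/(-x/y^2 - 5/x)
        = -((x^2 + 5y^2)/(x^2y))/(-(x^2 + 5y^2)/(xy^2)) = y/x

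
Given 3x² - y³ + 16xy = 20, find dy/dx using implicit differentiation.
Take d/dx of both sides. Since y is implicitly a function of x, the chain rule attaches a y' = dy/dx factor whenever we differentiate through y.

Set F(x, y) = (left side) − (right side), so the curve is F = 0. Differentiating each term of F:
  d/dx[3x^2] = 6x
  d/dx[16xy] = 16x·y' + 16y
  d/dx[-y^3] = -3y^2·y'
  d/dx[-20] = 0

Collecting, the y'-free part is the partial derivative in x and the y' coefficient is the partial derivative in y:
  ∂F/∂x = 6x + 16y
  ∂F/∂y = 16x - 3y^2

so d/dx[F(x, y(x))] = ∂F/∂x + (∂F/∂y)·y' = 0. Rearranging,
  dy/dx = -(∂F/∂x)/(∂F/∂y) = -(6x + 16y)/(16x - 3y^2) = 2(-3x - 8y)/(16x - 3y^2)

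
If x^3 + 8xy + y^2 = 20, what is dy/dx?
Differentiate the relation implicitly: treat y = y(x) and apply the chain rule, so every y-derivative picks up a y' = dy/dx factor.

With everything moved to the left-hand side, differentiate term by term:
  d/dx[x^3] = 3x^2
  d/dx[8xy] = 8x·y' + 8y
  d/dx[y^2] = 2y·y'
  d/dx[-20] = 0

Separating the contributions that come from x directly and those that come through y:
  without y':      3x^2 + 8y
  multiplying y':  8x + 2y

so (3x^2 + 8y) + (8x + 2y)·y' = 0, and therefore
  dy/dx = -(3x^2 + 8y)/(8x + 2y) = (-3x^2 - 8y)/(2(4x + y))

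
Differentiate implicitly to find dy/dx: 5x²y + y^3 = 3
Differentiate the relation implicitly: treat y = y(x) and apply the chain rule, so every y-derivative picks up a y' = dy/dx factor.

With everything moved to the left-hand side, differentiate term by term:
  d/dx[5x^2y] = 5x^2·y' + 10xy
  d/dx[y^3] = 3y^2·y'
  d/dx[-3] = 0

Separating the contributions that come from x directly and those that come through y:
  without y':      10xy
  multiplying y':  5x^2 + 3y^2

so (10xy) + (5x^2 + 3y^2)·y' = 0, and therefore
  dy/dx = -(10xy)/(5x^2 + 3y^2) = -10xy/(5x^2 + 3y^2)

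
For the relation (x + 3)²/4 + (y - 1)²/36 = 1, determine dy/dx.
Differentiate both sides with respect to x, treating y as y(x). By the chain rule, any term containing y contributes a factor of y' = dy/dx when we differentiate it.

Move every term to one side and write the relation as F(x, y) = 0. Term by term,
  d/dx[(x + 3)^2/4] = x/2 + 3/2
  d/dx[(y - 1)^2/36] = y'(y - 1)/18
  d/dx[-1] = 0

The pieces without y' make up ∂F/∂x and the coefficient of y' is ∂F/∂y:
  ∂F/∂x = x/2 + 3/2,
  ∂F/∂y = y/18 - 1/18.

Since d/dx[F] = ∂F/∂x + (∂F/∂y)·y' = 0, solve for y':
  (∂F/∂y)·y' = -∂F/∂x
  dy/dx = -(∂F/∂x)/(∂F/∂y) = -(x/2 + 3/2)/(y/18 - 1/18)
        = -((x + 3)/2)/((y - 1)/18) = 9(-x - 3)/(y - 1)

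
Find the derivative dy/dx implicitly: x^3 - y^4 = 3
Take d/dx of both sides. Since y is implicitly a function of x, the chain rule attaches a y' = dy/dx factor whenever we differentiate through y.

Set F(x, y) = (left side) − (right side), so the curve is F = 0. Differentiating each term of F:
  d/dx[x^3] = 3x^2
  d/dx[-y^4] = -4y^3·y'
  d/dx[-3] = 0

Collecting, the y'-free part is the partial derivative in x and the y' coefficient is the partial derivative in y:
  ∂F/∂x = 3x^2
  ∂F/∂y = -4y^3

so d/dx[F(x, y(x))] = ∂F/∂x + (∂F/∂y)·y' = 0. Rearranging,
  dy/dx = -(∂F/∂x)/(∂F/∂y) = -(3x^2)/(-4y^3) = 3x^2/(4y^3)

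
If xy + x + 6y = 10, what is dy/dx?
Differentiate the relation implicitly: treat y = y(x) and apply the chain rule, so every y-derivative picks up a y' = dy/dx factor.

With everything moved to the left-hand side, differentiate term by term:
  d/dx[xy] = x·y' + y
  d/dx[x] = 1
  d/dx[6y] = 6·y'
  d/dx[-10] = 0

Separating the contributions that come from x directly and those that come through y:
  without y':      y + 1
  multiplying y':  x + 6

so (y + 1) + (x + 6)·y' = 0, and therefore
  dy/dx = -(y + 1)/(x + 6) = (-y - 1)/(x + 6)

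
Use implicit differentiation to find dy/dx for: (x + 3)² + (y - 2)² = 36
Differentiate the relation implicitly: treat y = y(x) and apply the chain rule, so every y-derivative picks up a y' = dy/dx factor.

With everything moved to the left-hand side, differentiate term by term:
  d/dx[(x + 3)^2] = 2x + 6
  d/dx[(y - 2)^2] = 2·y'(y - 2)
  d/dx[-36] = 0

Separating the contributions that come from x directly and those that come through y:
  without y':      2x + 6
  multiplying y':  2y - 4

so (2x + 6) + (2y - 4)·y' = 0, and therefore
  dy/dx = -(2x + 6)/(2y - 4) = (-x - 3)/(y - 2)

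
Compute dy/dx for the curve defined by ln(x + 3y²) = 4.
Differentiate both sides with respect to x, treating y as y(x). By the chain rule, any term containing y contributes a factor of y' = dy/dx when we differentiate it.

Move every term to one side and write the relation as F(x, y) = 0. Term by term,
  d/dx[ln(x + 3y^2)] = (6y·y' + 1)/(x + 3y^2)
  d/dx[-4] = 0

The pieces without y' make up ∂F/∂x and the coefficient of y' is ∂F/∂y:
  ∂F/∂x = 1/(x + 3y^2),
  ∂F/∂y = 6y/(x + 3y^2).

Since d/dx[F] = ∂F/∂x + (∂F/∂y)·y' = 0, solve for y':
  (∂F/∂y)·y' = -∂F/∂x
  dy/dx = -(∂F/∂x)/(∂F/∂y) = -(1/(x + 3y^2))/(6y/(x + 3y^2)) = -1/(6y)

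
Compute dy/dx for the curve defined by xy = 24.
Differentiate the relation implicitly: treat y = y(x) and apply the chain rule, so every y-derivative picks up a y' = dy/dx factor.

With everything moved to the left-hand side, differentiate term by term:
  d/dx[xy] = x·y' + y
  d/dx[-24] = 0

Separating the contributions that come from x directly and those that come through y:
  without y':      y
  multiplying y':  x

so (y) + (x)·y' = 0, and therefore
  dy/dx = -(y)/(x) = -y/x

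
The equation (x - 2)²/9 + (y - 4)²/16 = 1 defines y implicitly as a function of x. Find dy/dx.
Differentiate the relation implicitly: treat y = y(x) and apply the chain rule, so every y-derivative picks up a y' = dy/dx factor.

With everything moved to the left-hand side, differentiate term by term:
  d/dx[(x - 2)^2/9] = 2x/9 - 4/9
  d/dx[(y - 4)^2/16] = y'(y - 4)/8
  d/dx[-1] = 0

Separating the contributions that come from x directly and those that come through y:
  without y':      2x/9 - 4/9
  multiplying y':  y/8 - 1/2

so (2x/9 - 4/9) + (y/8 - 1/2)·y' = 0, and therefore
  dy/dx = -(2x/9 - 4/9)/(y/8 - 1/2)
        = -(2(x - 2)/9)/((y - 4)/8) = 16(2 - x)/(9(y - 4))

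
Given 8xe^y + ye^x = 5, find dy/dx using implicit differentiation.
Take d/dx of both sides. Since y is implicitly a function of x, the chain rule attaches a y' = dy/dx factor whenever we differentiate through y.

Set F(x, y) = (left side) − (right side), so the curve is F = 0. Differentiating each term of F:
  d/dx[8x·e^(y)] = 8x·y'·e^(y) + 8e^(y)
  d/dx[y·e^(x)] = y·e^(x) + y'·e^(x)
  d/dx[-5] = 0

Collecting, the y'-free part is the partial derivative in x and the y' coefficient is the partial derivative in y:
  ∂F/∂x = y·e^(x) + 8e^(y)
  ∂F/∂y = 8x·e^(y) + e^(x)

so d/dx[F(x, y(x))] = ∂F/∂x + (∂F/∂y)·y' = 0. Rearranging,
  dy/dx = -(∂F/∂x)/(∂F/∂y) = -(y·e^(x) + 8e^(y))/(8x·e^(y) + e^(x)) = (-y·e^(x) - 8e^(y))/(8x·e^(y) + e^(x))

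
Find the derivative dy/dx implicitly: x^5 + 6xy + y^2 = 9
Apply d/dx to both sides, remembering that y depends on x. Each occurrence of y therefore brings in a y' = dy/dx via the chain rule.

With F(x, y) equal to the left-hand side minus the right, differentiate F term by term:
  d/dx[x^5] = 5x^4
  d/dx[6xy] = 6x·y' + 6y
  d/dx[y^2] = 2y·y'
  d/dx[-9] = 0
Adding these up, d/dx[F] = 0 becomes
  (5x^4 + 6y) + (6x + 2y)·y' = 0,
so isolating y',
  dy/dx = -(5x^4 + 6y)/(6x + 2y) = (-5x^4 - 6y)/(2(3x + y))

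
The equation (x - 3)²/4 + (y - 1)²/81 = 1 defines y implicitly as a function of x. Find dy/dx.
Differentiate both sides with respect to x, treating y as y(x). By the chain rule, any term containing y contributes a factor of y' = dy/dx when we differentiate it.

Move every term to one side and write the relation as F(x, y) = 0. Term by term,
  d/dx[(x - 3)^2/4] = x/2 - 3/2
  d/dx[(y - 1)^2/81] = 2·y'(y - 1)/81
  d/dx[-1] = 0

The pieces without y' make up ∂F/∂x and the coefficient of y' is ∂F/∂y:
  ∂F/∂x = x/2 - 3/2,
  ∂F/∂y = 2y/81 - 2/81.

Since d/dx[F] = ∂F/∂x + (∂F/∂y)·y' = 0, solve for y':
  (∂F/∂y)·y' = -∂F/∂x
  dy/dx = -(∂F/∂x)/(∂F/∂y) = -(x/2 - 3/2)/(2y/81 - 2/81)
        = -((x - 3)/2)/(2(y - 1)/81) = 81(3 - x)/(4(y - 1))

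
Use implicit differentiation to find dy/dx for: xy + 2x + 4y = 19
Differentiate the relation implicitly: treat y = y(x) and apply the chain rule, so every y-derivative picks up a y' = dy/dx factor.

With everything moved to the left-hand side, differentiate term by term:
  d/dx[xy] = x·y' + y
  d/dx[2x] = 2
  d/dx[4y] = 4·y'
  d/dx[-19] = 0

Separating the contributions that come from x directly and those that come through y:
  without y':      y + 2
  multiplying y':  x + 4

so (y + 2) + (x + 4)·y' = 0, and therefore
  dy/dx = -(y + 2)/(x + 4) = (-y - 2)/(x + 4)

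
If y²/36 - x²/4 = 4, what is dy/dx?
Differentiate the relation implicitly: treat y = y(x) and apply the chain rule, so every y-derivative picks up a y' = dy/dx factor.

With everything moved to the left-hand side, differentiate term by term:
  d/dx[-x^2/4] = -x/2
  d/dx[y^2/36] = y·y'/18
  d/dx[-4] = 0

Separating the contributions that come from x directly and those that come through y:
  without y':      -x/2
  multiplying y':  y/18

so (-x/2) + (y/18)·y' = 0, and therefore
  dy/dx = -(-x/2)/(y/18) = 9x/y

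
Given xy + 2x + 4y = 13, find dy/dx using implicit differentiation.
Take d/dx of both sides. Since y is implicitly a function of x, the chain rule attaches a y' = dy/dx factor whenever we differentiate through y.

Set F(x, y) = (left side) − (right side), so the curve is F = 0. Differentiating each term of F:
  d/dx[xy] = x·y' + y
  d/dx[2x] = 2
  d/dx[4y] = 4·y'
  d/dx[-13] = 0

Collecting, the y'-free part is the partial derivative in x and the y' coefficient is the partial derivative in y:
  ∂F/∂x = y + 2
  ∂F/∂y = x + 4

so d/dx[F(x, y(x))] = ∂F/∂x + (∂F/∂y)·y' = 0. Rearranging,
  dy/dx = -(∂F/∂x)/(∂F/∂y) = -(y + 2)/(x + 4) = (-y - 2)/(x + 4)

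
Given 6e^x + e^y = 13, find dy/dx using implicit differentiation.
Differentiate both sides with respect to x, treating y as y(x). By the chain rule, any term containing y contributes a factor of y' = dy/dx when we differentiate it.

Move every term to one side and write the relation as F(x, y) = 0. Term by term,
  d/dx[6e^(x)] = 6e^(x)
  d/dx[e^(y)] = y'·e^(y)
  d/dx[-13] = 0

The pieces without y' make up ∂F/∂x and the coefficient of y' is ∂F/∂y:
  ∂F/∂x = 6e^(x),
  ∂F/∂y = e^(y).

Since d/dx[F] = ∂F/∂x + (∂F/∂y)·y' = 0, solve for y':
  (∂F/∂y)·y' = -∂F/∂x
  dy/dx = -(∂F/∂x)/(∂F/∂y) = -(6e^(x))/(e^(y)) = -6e^(x - y)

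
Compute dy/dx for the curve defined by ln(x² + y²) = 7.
Differentiate the relation implicitly: treat y = y(x) and apply the chain rule, so every y-derivative picks up a y' = dy/dx factor.

With everything moved to the left-hand side, differentiate term by term:
  d/dx[ln(x^2 + y^2)] = (2x + 2y·y')/(x^2 + y^2)
  d/dx[-7] = 0

Separating the contributions that come from x directly and those that come through y:
  without y':      2x/(x^2 + y^2)
  multiplying y':  2y/(x^2 + y^2)

so (2x/(x^2 + y^2)) + (2y/(x^2 + y^2))·y' = 0, and therefore
  dy/dx = -(2x/(x^2 + y^2))/(2y/(x^2 + y^2)) = -x/y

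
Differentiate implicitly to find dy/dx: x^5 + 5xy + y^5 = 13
Differentiate the relation implicitly: treat y = y(x) and apply the chain rule, so every y-derivative picks up a y' = dy/dx factor.

With everything moved to the left-hand side, differentiate term by term:
  d/dx[x^5] = 5x^4
  d/dx[5xy] = 5x·y' + 5y
  d/dx[y^5] = 5y^4·y'
  d/dx[-13] = 0

Separating the contributions that come from x directly and those that come through y:
  without y':      5x^4 + 5y
  multiplying y':  5x + 5y^4

so (5x^4 + 5y) + (5x + 5y^4)·y' = 0, and therefore
  dy/dx = -(5x^4 + 5y)/(5x + 5y^4) = (-x^4 - y)/(x + y^4)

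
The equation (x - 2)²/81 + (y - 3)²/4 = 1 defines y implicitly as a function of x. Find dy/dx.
Apply d/dx to both sides, remembering that y depends on x. Each occurrence of y therefore brings in a y' = dy/dx via the chain rule.

With F(x, y) equal to the left-hand side minus the right, differentiate F term by term:
  d/dx[(x - 2)^2/81] = 2x/81 - 4/81
  d/dx[(y - 3)^2/4] = y'(y - 3)/2
  d/dx[-1] = 0
Adding these up, d/dx[F] = 0 becomes
  (2x/81 - 4/81) + (y/2 - 3/2)·y' = 0,
so isolating y',
  dy/dx = -(2x/81 - 4/81)/(y/2 - 3/2)
        = -(2(x - 2)/81)/((y - 3)/2) = 4(2 - x)/(81(y - 3))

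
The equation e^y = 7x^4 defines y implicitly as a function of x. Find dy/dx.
Differentiate the relation implicitly: treat y = y(x) and apply the chain rule, so every y-derivative picks up a y' = dy/dx factor.

With everything moved to the left-hand side, differentiate term by term:
  d/dx[-7x^4] = -28x^3
  d/dx[e^(y)] = y'·e^(y)

Separating the contributions that come from x directly and those that come through y:
  without y':      -28x^3
  multiplying y':  e^(y)

so (-28x^3) + (e^(y))·y' = 0, and therefore
  dy/dx = -(-28x^3)/(e^(y)) = 28x^3e^(-y)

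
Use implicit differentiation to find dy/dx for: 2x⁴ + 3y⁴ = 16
Differentiate the relation implicitly: treat y = y(x) and apply the chain rule, so every y-derivative picks up a y' = dy/dx factor.

With everything moved to the left-hand side, differentiate term by term:
  d/dx[2x^4] = 8x^3
  d/dx[3y^4] = 12y^3·y'
  d/dx[-16] = 0

Separating the contributions that come from x directly and those that come through y:
  without y':      8x^3
  multiplying y':  12y^3

so (8x^3) + (12y^3)·y' = 0, and therefore
  dy/dx = -(8x^3)/(12y^3) = -2x^3/(3y^3)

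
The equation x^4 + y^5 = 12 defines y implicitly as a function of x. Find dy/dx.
Apply d/dx to both sides, remembering that y depends on x. Each occurrence of y therefore brings in a y' = dy/dx via the chain rule.

With F(x, y) equal to the left-hand side minus the right, differentiate F term by term:
  d/dx[x^4] = 4x^3
  d/dx[y^5] = 5y^4·y'
  d/dx[-12] = 0
Adding these up, d/dx[F] = 0 becomes
  (4x^3) + (5y^4)·y' = 0,
so isolating y',
  dy/dx = -(4x^3)/(5y^4) = -4x^3/(5y^4)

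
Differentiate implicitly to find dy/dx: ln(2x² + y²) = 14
Apply d/dx to both sides, remembering that y depends on x. Each occurrence of y therefore brings in a y' = dy/dx via the chain rule.

With F(x, y) equal to the left-hand side minus the right, differentiate F term by term:
  d/dx[ln(2x^2 + y^2)] = (4x + 2y·y')/(2x^2 + y^2)
  d/dx[-14] = 0
Adding these up, d/dx[F] = 0 becomes
  (4x/(2x^2 + y^2)) + (2y/(2x^2 + y^2))·y' = 0,
so isolating y',
  dy/dx = -(4x/(2x^2 + y^2))/(2y/(2x^2 + y^2)) = -2x/y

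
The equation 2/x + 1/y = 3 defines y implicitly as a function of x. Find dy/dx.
Apply d/dx to both sides, remembering that y depends on x. Each occurrence of y therefore brings in a y' = dy/dx via the chain rule.

With F(x, y) equal to the left-hand side minus the right, differentiate F term by term:
  d/dx[1/y] = -y'/y^2
  d/dx[2/x] = -2/x^2
  d/dx[-3] = 0
Adding these up, d/dx[F] = 0 becomes
  (-2/x^2) + (-1/y^2)·y' = 0,
so isolating y',
  dy/dx = -(-2/x^2)/(-1/y^2) = -2y^2/x^2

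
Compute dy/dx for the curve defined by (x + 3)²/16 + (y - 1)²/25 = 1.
Differentiate both sides with respect to x, treating y as y(x). By the chain rule, any term containing y contributes a factor of y' = dy/dx when we differentiate it.

Move every term to one side and write the relation as F(x, y) = 0. Term by term,
  d/dx[(x + 3)^2/16] = x/8 + 3/8
  d/dx[(y - 1)^2/25] = 2·y'(y - 1)/25
  d/dx[-1] = 0

The pieces without y' make up ∂F/∂x and the coefficient of y' is ∂F/∂y:
  ∂F/∂x = x/8 + 3/8,
  ∂F/∂y = 2y/25 - 2/25.

Since d/dx[F] = ∂F/∂x + (∂F/∂y)·y' = 0, solve for y':
  (∂F/∂y)·y' = -∂F/∂x
  dy/dx = -(∂F/∂x)/(∂F/∂y) = -(x/8 + 3/8)/(2y/25 - 2/25)
        = -((x + 3)/8)/(2(y - 1)/25) = 25(-x - 3)/(16(y - 1))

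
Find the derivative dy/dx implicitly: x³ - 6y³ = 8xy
Differentiate the relation implicitly: treat y = y(x) and apply the chain rule, so every y-derivative picks up a y' = dy/dx factor.

With everything moved to the left-hand side, differentiate term by term:
  d/dx[x^3] = 3x^2
  d/dx[-8xy] = -8x·y' - 8y
  d/dx[-6y^3] = -18y^2·y'

Separating the contributions that come from x directly and those that come through y:
  without y':      3x^2 - 8y
  multiplying y':  -8x - 18y^2

so (3x^2 - 8y) + (-8x - 18y^2)·y' = 0, and therefore
  dy/dx = -(3x^2 - 8y)/(-8x - 18y^2) = (3x^2 - 8y)/(2(4x + 9y^2))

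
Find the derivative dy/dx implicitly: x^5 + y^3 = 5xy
Differentiate both sides with respect to x, treating y as y(x). By the chain rule, any term containing y contributes a factor of y' = dy/dx when we differentiate it.

Move every term to one side and write the relation as F(x, y) = 0. Term by term,
  d/dx[x^5] = 5x^4
  d/dx[-5xy] = -5x·y' - 5y
  d/dx[y^3] = 3y^2·y'

The pieces without y' make up ∂F/∂x and the coefficient of y' is ∂F/∂y:
  ∂F/∂x = 5x^4 - 5y,
  ∂F/∂y = -5x + 3y^2.

Since d/dx[F] = ∂F/∂x + (∂F/∂y)·y' = 0, solve for y':
  (∂F/∂y)·y' = -∂F/∂x
  dy/dx = -(∂F/∂x)/(∂F/∂y) = -(5x^4 - 5y)/(-5x + 3y^2) = 5(x^4 - y)/(5x - 3y^2)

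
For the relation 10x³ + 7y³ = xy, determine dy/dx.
Differentiate the relation implicitly: treat y = y(x) and apply the chain rule, so every y-derivative picks up a y' = dy/dx factor.

With everything moved to the left-hand side, differentiate term by term:
  d/dx[10x^3] = 30x^2
  d/dx[-xy] = -x·y' - y
  d/dx[7y^3] = 21y^2·y'

Separating the contributions that come from x directly and those that come through y:
  without y':      30x^2 - y
  multiplying y':  -x + 21y^2

so (30x^2 - y) + (-x + 21y^2)·y' = 0, and therefore
  dy/dx = -(30x^2 - y)/(-x + 21y^2) = (30x^2 - y)/(x - 21y^2)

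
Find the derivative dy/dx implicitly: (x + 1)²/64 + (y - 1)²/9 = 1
Apply d/dx to both sides, remembering that y depends on x. Each occurrence of y therefore brings in a y' = dy/dx via the chain rule.

With F(x, y) equal to the left-hand side minus the right, differentiate F term by term:
  d/dx[(x + 1)^2/64] = x/32 + 1/32
  d/dx[(y - 1)^2/9] = 2·y'(y - 1)/9
  d/dx[-1] = 0
Adding these up, d/dx[F] = 0 becomes
  (x/32 + 1/32) + (2y/9 - 2/9)·y' = 0,
so isolating y',
  dy/dx = -(x/32 + 1/32)/(2y/9 - 2/9)
        = -((x + 1)/32)/(2(y - 1)/9) = 9(-x - 1)/(64(y - 1))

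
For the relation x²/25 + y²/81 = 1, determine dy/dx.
Differentiate both sides with respect to x, treating y as y(x). By the chain rule, any term containing y contributes a factor of y' = dy/dx when we differentiate it.

Move every term to one side and write the relation as F(x, y) = 0. Term by term,
  d/dx[x^2/25] = 2x/25
  d/dx[y^2/81] = 2y·y'/81
  d/dx[-1] = 0

The pieces without y' make up ∂F/∂x and the coefficient of y' is ∂F/∂y:
  ∂F/∂x = 2x/25,
  ∂F/∂y = 2y/81.

Since d/dx[F] = ∂F/∂x + (∂F/∂y)·y' = 0, solve for y':
  (∂F/∂y)·y' = -∂F/∂x
  dy/dx = -(∂F/∂x)/(∂F/∂y) = -(2x/25)/(2y/81) = -81x/(25y)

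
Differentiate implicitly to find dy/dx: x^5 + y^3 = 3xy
Apply d/dx to both sides, remembering that y depends on x. Each occurrence of y therefore brings in a y' = dy/dx via the chain rule.

With F(x, y) equal to the left-hand side minus the right, differentiate F term by term:
  d/dx[x^5] = 5x^4
  d/dx[-3xy] = -3x·y' - 3y
  d/dx[y^3] = 3y^2·y'
Adding these up, d/dx[F] = 0 becomes
  (5x^4 - 3y) + (-3x + 3y^2)·y' = 0,
so isolating y',
  dy/dx = -(5x^4 - 3y)/(-3x + 3y^2) = (5x^4/3 - y)/(x - y^2)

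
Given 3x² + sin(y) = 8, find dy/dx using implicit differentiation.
Differentiate the relation implicitly: treat y = y(x) and apply the chain rule, so every y-derivative picks up a y' = dy/dx factor.

With everything moved to the left-hand side, differentiate term by term:
  d/dx[3x^2] = 6x
  d/dx[sin(y)] = y'·cos(y)
  d/dx[-8] = 0

Separating the contributions that come from x directly and those that come through y:
  without y':      6x
  multiplying y':  cos(y)

so (6x) + (cos(y))·y' = 0, and therefore
  dy/dx = -(6x)/(cos(y)) = -6x/cos(y)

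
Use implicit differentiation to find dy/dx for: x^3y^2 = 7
Take d/dx of both sides. Since y is implicitly a function of x, the chain rule attaches a y' = dy/dx factor whenever we differentiate through y.

Set F(x, y) = (left side) − (right side), so the curve is F = 0. Differentiating each term of F:
  d/dx[x^3y^2] = 2x^3y·y' + 3x^2y^2
  d/dx[-7] = 0

Collecting, the y'-free part is the partial derivative in x and the y' coefficient is the partial derivative in y:
  ∂F/∂x = 3x^2y^2
  ∂F/∂y = 2x^3y

so d/dx[F(x, y(x))] = ∂F/∂x + (∂F/∂y)·y' = 0. Rearranging,
  dy/dx = -(∂F/∂x)/(∂F/∂y) = -(3x^2y^2)/(2x^3y) = -3y/(2x)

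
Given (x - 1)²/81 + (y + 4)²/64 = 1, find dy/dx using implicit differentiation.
Take d/dx of both sides. Since y is implicitly a function of x, the chain rule attaches a y' = dy/dx factor whenever we differentiate through y.

Set F(x, y) = (left side) − (right side), so the curve is F = 0. Differentiating each term of F:
  d/dx[(x - 1)^2/81] = 2x/81 - 2/81
  d/dx[(y + 4)^2/64] = y'(y + 4)/32
  d/dx[-1] = 0

Collecting, the y'-free part is the partial derivative in x and the y' coefficient is the partial derivative in y:
  ∂F/∂x = 2x/81 - 2/81
  ∂F/∂y = y/32 + 1/8

so d/dx[F(x, y(x))] = ∂F/∂x + (∂F/∂y)·y' = 0. Rearranging,
  dy/dx = -(∂F/∂x)/(∂F/∂y) = -(2x/81 - 2/81)/(y/32 + 1/8)
        = -(2(x - 1)/81)/((y + 4)/32) = 64(1 - x)/(81(y + 4))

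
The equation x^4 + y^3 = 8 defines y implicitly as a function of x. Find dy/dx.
Apply d/dx to both sides, remembering that y depends on x. Each occurrence of y therefore brings in a y' = dy/dx via the chain rule.

With F(x, y) equal to the left-hand side minus the right, differentiate F term by term:
  d/dx[x^4] = 4x^3
  d/dx[y^3] = 3y^2·y'
  d/dx[-8] = 0
Adding these up, d/dx[F] = 0 becomes
  (4x^3) + (3y^2)·y' = 0,
so isolating y',
  dy/dx = -(4x^3)/(3y^2) = -4x^3/(3y^2)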